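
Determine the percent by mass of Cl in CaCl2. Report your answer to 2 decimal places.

Molar mass = 1(40.08) + 2(35.45) = 110.980 g/mol
Mass of Cl per mole = 2 × 35.45 = 70.900 g
% Cl = 70.900 / 110.980 × 100 = 63.89%

63.89%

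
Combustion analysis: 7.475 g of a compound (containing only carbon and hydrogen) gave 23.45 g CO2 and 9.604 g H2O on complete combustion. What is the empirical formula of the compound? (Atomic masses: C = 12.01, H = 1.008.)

CH2

mol C = 23.45 / 44.01 = 0.5328; mass C = 0.5328 × 12.01 = 6.399 g
mol H = 2 × (9.604 / 18.02) = 1.066; mass H = 1.066 × 1.008 = 1.074 g
Divide by the smallest (0.5328 mol C): C 1.000, H 2.000
→ CH2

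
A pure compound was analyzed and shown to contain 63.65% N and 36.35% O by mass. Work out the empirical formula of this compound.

N2O

Assume 100 g: 63.65 g N, 36.35 g O.
N: 63.65 g ÷ 14.01 g/mol = 4.543 mol
O: 36.35 g ÷ 16.00 g/mol = 2.272 mol
Ratios (÷ 2.272): N 2.000, O 1.000
≈ 2:1 → N2O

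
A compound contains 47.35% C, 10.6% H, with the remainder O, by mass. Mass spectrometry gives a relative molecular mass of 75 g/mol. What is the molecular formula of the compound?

C3H8O2

Assume 100 g: 47.35 g C, 10.6 g H, 42.05 g O.
C: 47.35 g ÷ 12.01 g/mol = 3.943 mol
H: 10.6 g ÷ 1.008 g/mol = 10.52 mol
O: 42.05 g ÷ 16.00 g/mol = 2.628 mol
Smallest is O at 2.628 mol; normalising gives C 1.500, H 4.001, O 1.000
Multiply by 2: C 3.00, H 8.00, O 2.00 → C3H8O2
Empirical-formula mass = 76.09 g/mol
n = 75 / 76.09 = 0.99 ≈ 1
Molecular formula = empirical formula = C3H8O2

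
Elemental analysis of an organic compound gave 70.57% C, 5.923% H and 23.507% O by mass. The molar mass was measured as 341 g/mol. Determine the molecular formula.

Assume 100 g: 70.57 g C, 5.923 g H, 23.507 g O.
Moles — C: 70.57 / 12.01 = 5.876 mol; H: 5.923 / 1.008 = 5.876 mol; O: 23.507 / 16.00 = 1.469 mol
Ratios (÷ 1.469): C 3.999, H 3.999, O 1.000
Ratio ≈ 4:4:1, so the empirical formula is C4H4O
Empirical-formula mass = 68.07 g/mol
n = 341 / 68.07 = 5.01 ≈ 5
Molecular formula = (C4H4O)×5 = C20H20O5

C20H20O5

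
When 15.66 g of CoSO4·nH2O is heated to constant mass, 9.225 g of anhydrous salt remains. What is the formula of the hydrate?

Mass of water lost = 15.66 − 9.225 = 6.435 g → 6.435 / 18.02 = 0.3571 mol H2O
Molar mass of CoSO4 = 155.00 g/mol → mol CoSO4 = 9.225 / 155.00 = 0.05952
n = 0.3571 / 0.05952 = 6.00 ≈ 6 → CoSO4·6H2O

CoSO4·6H2O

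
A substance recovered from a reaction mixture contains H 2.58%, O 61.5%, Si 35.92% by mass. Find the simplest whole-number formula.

H2O3Si

Assume 100 g: 2.58 g H, 61.5 g O, 35.92 g Si.
H: 2.58 g ÷ 1.008 g/mol = 2.56 mol
O: 61.5 g ÷ 16.00 g/mol = 3.844 mol
Si: 35.92 g ÷ 28.09 g/mol = 1.279 mol
Smallest is Si at 1.279 mol; normalising gives H 2.002, O 3.006, Si 1.000
Ratio ≈ 2:3:1, so the empirical formula is H2O3Si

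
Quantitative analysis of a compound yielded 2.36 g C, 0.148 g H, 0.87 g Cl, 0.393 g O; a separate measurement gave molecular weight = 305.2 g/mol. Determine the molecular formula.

Moles — C: 2.36 / 12.01 = 0.1965 mol; H: 0.148 / 1.008 = 0.1468 mol; Cl: 0.87 / 35.45 = 0.02454 mol; O: 0.393 / 16.00 = 0.02456 mol
Ratios (÷ 0.02454): C 8.007, H 5.983, Cl 1.000, O 1.001
Ratio ≈ 8:6:1:1, so the empirical formula is C8H6ClO
Empirical-formula mass = 153.58 g/mol
n = 305.2 / 153.58 = 1.99 ≈ 2
Molecular formula = (C8H6ClO)×2 = C16H12Cl2O2

C16H12Cl2O2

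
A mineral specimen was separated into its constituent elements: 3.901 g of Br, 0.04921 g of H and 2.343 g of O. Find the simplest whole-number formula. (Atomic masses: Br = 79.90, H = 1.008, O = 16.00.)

n(Br) = 3.901/79.90 = 0.04882, n(H) = 0.04921/1.008 = 0.04882, n(O) = 2.343/16.00 = 0.1464
Ratios (÷ 0.04882): Br 1.000, H 1.000, O 3.000
Ratio ≈ 1:1:3, so the empirical formula is BrHO3

BrHO3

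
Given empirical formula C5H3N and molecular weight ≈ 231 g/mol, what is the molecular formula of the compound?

Empirical-formula mass = 77.08 g/mol
n = 231 / 77.08 = 3.00 ≈ 3
Molecular formula = (C5H3N)3 = C15H9N3

C15H9N3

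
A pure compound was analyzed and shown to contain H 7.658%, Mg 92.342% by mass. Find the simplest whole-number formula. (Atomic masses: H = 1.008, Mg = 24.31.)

H2Mg

Assume 100 g: 7.658 g H, 92.342 g Mg.
Moles — H: 7.658 / 1.008 = 7.597 mol; Mg: 92.342 / 24.31 = 3.799 mol
Smallest is Mg at 3.799 mol; normalising gives H 2.000, Mg 1.000
Ratio ≈ 2:1, so the empirical formula is H2Mg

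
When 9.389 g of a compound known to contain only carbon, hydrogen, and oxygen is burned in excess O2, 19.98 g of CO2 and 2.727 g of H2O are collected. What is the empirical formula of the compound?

mol C = 19.98 / 44.01 = 0.4540; mass C = 0.4540 × 12.01 = 5.452 g
mol H = 2 × (2.727 / 18.02) = 0.3027; mass H = 0.3027 × 1.008 = 0.3051 g
mass O = 9.389 − (5.757) = 3.632 g → mol O = 0.2270
Divide by the smallest (0.227 mol O): C 2.000, H 1.333, O 1.000
×3: C 6.00, H 4.00, O 3.00 → C6H4O3

C6H4O3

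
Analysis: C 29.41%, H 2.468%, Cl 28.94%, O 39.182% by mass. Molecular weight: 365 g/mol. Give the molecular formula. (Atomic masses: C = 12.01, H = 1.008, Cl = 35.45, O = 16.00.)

Assume 100 g: 29.41 g C, 2.468 g H, 28.94 g Cl, 39.182 g O.
n(C) = 29.41/12.01 = 2.449, n(H) = 2.468/1.008 = 2.448, n(Cl) = 28.94/35.45 = 0.8164, n(O) = 39.182/16.00 = 2.449
Smallest is Cl at 0.8164 mol; normalising gives C 3.000, H 2.999, Cl 1.000, O 3.000
≈ 3:3:1:3 → C3H3ClO3
Empirical-formula mass = 122.50 g/mol
n = 365 / 122.50 = 2.98 ≈ 3
Molecular formula = (C3H3ClO3)×3 = C9H9Cl3O9

C9H9Cl3O9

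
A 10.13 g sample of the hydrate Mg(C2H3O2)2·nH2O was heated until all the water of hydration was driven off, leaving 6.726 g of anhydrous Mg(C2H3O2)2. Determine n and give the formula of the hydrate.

Mg(C2H3O2)2·4H2O

Mass of water lost = 10.13 − 6.726 = 3.404 g → 3.404 / 18.02 = 0.1889 mol H2O
Molar mass of Mg(C2H3O2)2 = 142.40 g/mol → mol Mg(C2H3O2)2 = 6.726 / 142.40 = 0.04723
n = 0.1889 / 0.04723 = 4.00 ≈ 4 → Mg(C2H3O2)2·4H2O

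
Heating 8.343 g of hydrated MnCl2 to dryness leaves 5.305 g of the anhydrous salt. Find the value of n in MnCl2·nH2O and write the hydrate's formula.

MnCl2·4H2O

Mass of water lost = 8.343 − 5.305 = 3.038 g → 3.038 / 18.02 = 0.1686 mol H2O
Molar mass of MnCl2 = 125.84 g/mol → mol MnCl2 = 5.305 / 125.84 = 0.04216
n = 0.1686 / 0.04216 = 4.00 ≈ 4 → MnCl2·4H2O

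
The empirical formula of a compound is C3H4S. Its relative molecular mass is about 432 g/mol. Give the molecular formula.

C18H24S6

Empirical-formula mass = 72.13 g/mol
n = 432 / 72.13 = 5.99 ≈ 6
Molecular formula = (C3H4S)6 = C18H24S6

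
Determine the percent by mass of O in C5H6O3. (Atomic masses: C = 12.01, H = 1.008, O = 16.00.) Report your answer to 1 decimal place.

42.1%

Molar mass = 5(12.01) + 6(1.008) + 3(16.00) = 114.098 g/mol
Mass of O per mole = 3 × 16.00 = 48.000 g
% O = 48.000 / 114.098 × 100 = 42.1%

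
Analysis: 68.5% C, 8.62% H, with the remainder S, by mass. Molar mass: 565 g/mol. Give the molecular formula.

C32H48S4

Assume 100 g: 68.5 g C, 8.62 g H, 22.88 g S.
C: 68.5 g ÷ 12.01 g/mol = 5.704 mol
H: 8.62 g ÷ 1.008 g/mol = 8.552 mol
S: 22.88 g ÷ 32.07 g/mol = 0.7134 mol
Ratios (÷ 0.7134): C 7.994, H 11.986, S 1.000
≈ 8:12:1 → C8H12S
Empirical-formula mass = 140.25 g/mol
n = 565 / 140.25 = 4.03 ≈ 4
Molecular formula = (C8H12S)×4 = C32H48S4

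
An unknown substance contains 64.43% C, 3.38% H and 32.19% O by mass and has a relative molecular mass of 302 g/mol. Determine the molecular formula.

C16H10O6

Assume 100 g: 64.43 g C, 3.38 g H, 32.19 g O.
n(C) = 64.43/12.01 = 5.365, n(H) = 3.38/1.008 = 3.353, n(O) = 32.19/16.00 = 2.012
Divide by the smallest (2.012 mol O): C 2.667, H 1.667, O 1.000
×3: C 8.00, H 5.00, O 3.00 → C8H5O3
Empirical-formula mass = 149.12 g/mol
n = 302 / 149.12 = 2.03 ≈ 2
Molecular formula = (C8H5O3)×2 = C16H10O6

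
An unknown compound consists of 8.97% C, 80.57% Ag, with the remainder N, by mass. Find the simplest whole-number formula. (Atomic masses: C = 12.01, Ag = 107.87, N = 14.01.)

CAgN

Assume 100 g: 8.97 g C, 80.57 g Ag, 10.46 g N.
C: 8.97 g ÷ 12.01 g/mol = 0.7469 mol
Ag: 80.57 g ÷ 107.87 g/mol = 0.7469 mol
N: 10.46 g ÷ 14.01 g/mol = 0.7466 mol
Divide by the smallest (0.7466 mol N): C 1.000, Ag 1.000, N 1.000
→ CAgN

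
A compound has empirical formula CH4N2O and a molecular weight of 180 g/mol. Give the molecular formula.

C3H12N6O3

Empirical-formula mass = 60.06 g/mol
n = 180 / 60.06 = 3.00 ≈ 3
Molecular formula = (CH4N2O)3 = C3H12N6O3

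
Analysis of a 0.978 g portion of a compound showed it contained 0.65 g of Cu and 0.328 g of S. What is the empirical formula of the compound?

n(Cu) = 0.65/63.55 = 0.01023, n(S) = 0.328/32.07 = 0.01023
Ratios (÷ 0.01023): Cu 1.000, S 1.000
→ CuS

CuS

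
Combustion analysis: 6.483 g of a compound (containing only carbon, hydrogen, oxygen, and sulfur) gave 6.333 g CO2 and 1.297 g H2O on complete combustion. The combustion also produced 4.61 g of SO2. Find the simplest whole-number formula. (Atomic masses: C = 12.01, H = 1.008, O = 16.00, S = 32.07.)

C2H2O2S

mol C = 6.333 / 44.01 = 0.1439; mass C = 0.1439 × 12.01 = 1.728 g
mol H = 2 × (1.297 / 18.02) = 0.1440; mass H = 0.1440 × 1.008 = 0.1451 g
mol S = 4.61 / 64.07 = 0.07195; mass S = 2.308 g
mass O = 6.483 − (4.181) = 2.302 g → mol O = 0.1439
Divide by the smallest (0.07195 mol S): C 2.000, H 2.001, O 2.000, S 1.000
→ C2H2O2S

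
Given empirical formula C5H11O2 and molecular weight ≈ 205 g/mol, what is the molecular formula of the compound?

C10H22O4

Empirical-formula mass = 103.14 g/mol
n = 205 / 103.14 = 1.99 ≈ 2
Molecular formula = (C5H11O2)2 = C10H22O4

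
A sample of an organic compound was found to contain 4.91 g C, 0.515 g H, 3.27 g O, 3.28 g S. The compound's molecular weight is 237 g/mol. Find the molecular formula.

C8H10O4S2

C: 4.91 g ÷ 12.01 g/mol = 0.4088 mol
H: 0.515 g ÷ 1.008 g/mol = 0.5109 mol
O: 3.27 g ÷ 16.00 g/mol = 0.2044 mol
S: 3.28 g ÷ 32.07 g/mol = 0.1023 mol
Ratios (÷ 0.1023): C 3.997, H 4.995, O 1.998, S 1.000
→ C4H5O2S
Empirical-formula mass = 117.15 g/mol
n = 237 / 117.15 = 2.02 ≈ 2
Molecular formula = (C4H5O2S)×2 = C8H10O4S2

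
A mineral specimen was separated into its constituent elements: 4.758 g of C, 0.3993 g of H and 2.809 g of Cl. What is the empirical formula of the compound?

C5H5Cl

n(C) = 4.758/12.01 = 0.3962, n(H) = 0.3993/1.008 = 0.3961, n(Cl) = 2.809/35.45 = 0.07924
Divide by the smallest (0.07924 mol Cl): C 5.000, H 4.999, Cl 1.000
Ratio ≈ 5:5:1, so the empirical formula is C5H5Cl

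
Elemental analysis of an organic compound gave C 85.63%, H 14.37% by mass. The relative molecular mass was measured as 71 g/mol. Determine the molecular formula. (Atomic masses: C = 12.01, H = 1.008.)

C5H10

Assume 100 g: 85.63 g C, 14.37 g H.
C: 85.63 g ÷ 12.01 g/mol = 7.13 mol
H: 14.37 g ÷ 1.008 g/mol = 14.26 mol
Smallest is C at 7.13 mol; normalising gives C 1.000, H 1.999
≈ 1:2 → CH2
Empirical-formula mass = 14.03 g/mol
n = 71 / 14.03 = 5.06 ≈ 5
Molecular formula = (CH2)×5 = C5H10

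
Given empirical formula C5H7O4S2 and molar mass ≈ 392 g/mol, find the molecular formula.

C10H14O8S4

Empirical-formula mass = 195.25 g/mol
n = 392 / 195.25 = 2.01 ≈ 2
Molecular formula = (C5H7O4S2)2 = C10H14O8S4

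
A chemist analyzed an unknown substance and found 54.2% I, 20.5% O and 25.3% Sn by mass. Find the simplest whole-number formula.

I2O6Sn

Assume 100 g: 54.2 g I, 20.5 g O, 25.3 g Sn.
I: 54.2 g ÷ 126.90 g/mol = 0.4271 mol
O: 20.5 g ÷ 16.00 g/mol = 1.281 mol
Sn: 25.3 g ÷ 118.71 g/mol = 0.2131 mol
Ratios (÷ 0.2131): I 2.004, O 6.012, Sn 1.000
≈ 2:6:1 → I2O6Sn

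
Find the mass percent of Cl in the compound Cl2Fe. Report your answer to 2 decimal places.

Molar mass = 2(35.45) + 1(55.85) = 126.750 g/mol
Mass of Cl per mole = 2 × 35.45 = 70.900 g
% Cl = 70.900 / 126.750 × 100 = 55.94%

55.94%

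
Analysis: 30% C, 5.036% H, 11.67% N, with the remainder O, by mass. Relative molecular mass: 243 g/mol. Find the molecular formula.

C6H12N2O8

Assume 100 g: 30 g C, 5.036 g H, 11.67 g N, 53.294 g O.
Moles — C: 30 / 12.01 = 2.498 mol; H: 5.036 / 1.008 = 4.996 mol; N: 11.67 / 14.01 = 0.833 mol; O: 53.294 / 16.00 = 3.331 mol
Ratios (÷ 0.833): C 2.999, H 5.998, N 1.000, O 3.999
→ C3H6NO4
Empirical-formula mass = 120.09 g/mol
n = 243 / 120.09 = 2.02 ≈ 2
Molecular formula = (C3H6NO4)×2 = C6H12N2O8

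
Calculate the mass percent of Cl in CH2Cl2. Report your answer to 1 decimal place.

Molar mass = 1(12.01) + 2(1.008) + 2(35.45) = 84.926 g/mol
Mass of Cl per mole = 2 × 35.45 = 70.900 g
% Cl = 70.900 / 84.926 × 100 = 83.5%

83.5%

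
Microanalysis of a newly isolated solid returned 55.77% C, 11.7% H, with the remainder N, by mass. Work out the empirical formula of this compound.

Assume 100 g: 55.77 g C, 11.7 g H, 32.53 g N.
n(C) = 55.77/12.01 = 4.644, n(H) = 11.7/1.008 = 11.61, n(N) = 32.53/14.01 = 2.322
Divide by the smallest (2.322 mol N): C 2.000, H 4.999, N 1.000
Ratio ≈ 2:5:1, so the empirical formula is C2H5N

C2H5N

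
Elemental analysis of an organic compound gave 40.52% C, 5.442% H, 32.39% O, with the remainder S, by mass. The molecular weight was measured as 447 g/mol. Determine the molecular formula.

Assume 100 g: 40.52 g C, 5.442 g H, 32.39 g O, 21.648 g S.
n(C) = 40.52/12.01 = 3.374, n(H) = 5.442/1.008 = 5.399, n(O) = 32.39/16.00 = 2.024, n(S) = 21.648/32.07 = 0.675
Smallest is S at 0.675 mol; normalising gives C 4.998, H 7.998, O 2.999, S 1.000
≈ 5:8:3:1 → C5H8O3S
Empirical-formula mass = 148.18 g/mol
n = 447 / 148.18 = 3.02 ≈ 3
Molecular formula = (C5H8O3S)×3 = C15H24O9S3

C15H24O9S3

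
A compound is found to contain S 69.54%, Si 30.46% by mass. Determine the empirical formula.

Assume 100 g: 69.54 g S, 30.46 g Si.
n(S) = 69.54/32.07 = 2.168, n(Si) = 30.46/28.09 = 1.084
Divide by the smallest (1.084 mol Si): S 2.000, Si 1.000
≈ 2:1 → S2Si

S2Si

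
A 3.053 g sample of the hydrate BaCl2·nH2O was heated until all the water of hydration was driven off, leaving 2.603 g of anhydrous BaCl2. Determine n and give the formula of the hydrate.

BaCl2·2H2O

Mass of water lost = 3.053 − 2.603 = 0.45 g → 0.45 / 18.02 = 0.02497 mol H2O
Molar mass of BaCl2 = 208.23 g/mol → mol BaCl2 = 2.603 / 208.23 = 0.0125
n = 0.02497 / 0.0125 = 2.00 ≈ 2 → BaCl2·2H2O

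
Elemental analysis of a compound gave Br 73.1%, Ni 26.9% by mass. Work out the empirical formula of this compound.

Assume 100 g: 73.1 g Br, 26.9 g Ni.
n(Br) = 73.1/79.90 = 0.9149, n(Ni) = 26.9/58.69 = 0.4583
Divide by the smallest (0.4583 mol Ni): Br 1.996, Ni 1.000
≈ 2:1 → Br2Ni

Br2Ni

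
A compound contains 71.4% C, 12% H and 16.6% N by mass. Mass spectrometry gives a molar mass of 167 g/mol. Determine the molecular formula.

Assume 100 g: 71.4 g C, 12 g H, 16.6 g N.
C: 71.4 g ÷ 12.01 g/mol = 5.945 mol
H: 12 g ÷ 1.008 g/mol = 11.9 mol
N: 16.6 g ÷ 14.01 g/mol = 1.185 mol
Ratios (÷ 1.185): C 5.017, H 10.047, N 1.000
≈ 5:10:1 → C5H10N
Empirical-formula mass = 84.14 g/mol
n = 167 / 84.14 = 1.98 ≈ 2
Molecular formula = (C5H10N)×2 = C10H20N2

C10H20N2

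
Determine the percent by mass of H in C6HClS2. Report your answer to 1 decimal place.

Molar mass = 6(12.01) + 1(1.008) + 1(35.45) + 2(32.07) = 172.658 g/mol
Mass of H per mole = 1 × 1.008 = 1.008 g
% H = 1.008 / 172.658 × 100 = 0.6%

0.6%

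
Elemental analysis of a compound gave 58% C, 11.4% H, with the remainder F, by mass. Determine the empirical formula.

C3H7F

Assume 100 g: 58 g C, 11.4 g H, 30.6 g F.
n(C) = 58/12.01 = 4.829, n(H) = 11.4/1.008 = 11.31, n(F) = 30.6/19.00 = 1.611
Divide by the smallest (1.611 mol F): C 2.999, H 7.022, F 1.000
Ratio ≈ 3:7:1, so the empirical formula is C3H7F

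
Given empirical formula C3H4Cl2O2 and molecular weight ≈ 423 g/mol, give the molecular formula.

Empirical-formula mass = 142.96 g/mol
n = 423 / 142.96 = 2.96 ≈ 3
Molecular formula = (C3H4Cl2O2)3 = C9H12Cl6O6

C9H12Cl6O6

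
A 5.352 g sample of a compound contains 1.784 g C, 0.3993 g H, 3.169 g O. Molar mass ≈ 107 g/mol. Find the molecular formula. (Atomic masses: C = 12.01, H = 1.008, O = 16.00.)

C3H8O4

n(C) = 1.784/12.01 = 0.1485, n(H) = 0.3993/1.008 = 0.3961, n(O) = 3.169/16.00 = 0.1981
Ratios (÷ 0.1485): C 1.000, H 2.667, O 1.333
Scaling by 3: C 3.00, H 8.00, O 4.00 → C3H8O4
Empirical-formula mass = 108.09 g/mol
n = 107 / 108.09 = 0.99 ≈ 1
Molecular formula = empirical formula = C3H8O4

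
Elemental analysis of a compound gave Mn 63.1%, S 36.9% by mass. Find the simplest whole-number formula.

Assume 100 g: 63.1 g Mn, 36.9 g S.
Mn: 63.1 g ÷ 54.94 g/mol = 1.149 mol
S: 36.9 g ÷ 32.07 g/mol = 1.151 mol
Ratios (÷ 1.149): Mn 1.000, S 1.002
→ MnS

MnS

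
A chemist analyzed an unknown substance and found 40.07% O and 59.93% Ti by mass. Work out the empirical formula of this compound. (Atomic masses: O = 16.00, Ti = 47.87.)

Assume 100 g: 40.07 g O, 59.93 g Ti.
O: 40.07 g ÷ 16.00 g/mol = 2.504 mol
Ti: 59.93 g ÷ 47.87 g/mol = 1.252 mol
Divide by the smallest (1.252 mol Ti): O 2.000, Ti 1.000
→ O2Ti

O2Ti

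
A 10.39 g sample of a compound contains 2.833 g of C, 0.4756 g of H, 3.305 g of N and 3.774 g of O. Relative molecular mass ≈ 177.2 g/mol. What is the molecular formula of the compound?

C4H8N4O4

n(C) = 2.833/12.01 = 0.2359, n(H) = 0.4756/1.008 = 0.4718, n(N) = 3.305/14.01 = 0.2359, n(O) = 3.774/16.00 = 0.2359
Divide by the smallest (0.2359 mol O): C 1.000, H 2.000, N 1.000, O 1.000
Ratio ≈ 1:2:1:1, so the empirical formula is CH2NO
Empirical-formula mass = 44.04 g/mol
n = 177.2 / 44.04 = 4.02 ≈ 4
Molecular formula = (CH2NO)×4 = C4H8N4O4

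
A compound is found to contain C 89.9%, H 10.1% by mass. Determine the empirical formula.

C3H4

Assume 100 g: 89.9 g C, 10.1 g H.
C: 89.9 g ÷ 12.01 g/mol = 7.485 mol
H: 10.1 g ÷ 1.008 g/mol = 10.02 mol
Smallest is C at 7.485 mol; normalising gives C 1.000, H 1.339
Scaling by 3: C 3.00, H 4.02 → C3H4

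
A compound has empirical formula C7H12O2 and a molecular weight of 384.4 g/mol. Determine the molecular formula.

Empirical-formula mass = 128.17 g/mol
n = 384.4 / 128.17 = 3.00 ≈ 3
Molecular formula = (C7H12O2)3 = C21H36O6

C21H36O6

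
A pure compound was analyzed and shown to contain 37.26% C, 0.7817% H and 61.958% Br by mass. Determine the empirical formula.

C4HBr

Assume 100 g: 37.26 g C, 0.7817 g H, 61.958 g Br.
Moles — C: 37.26 / 12.01 = 3.102 mol; H: 0.7817 / 1.008 = 0.7755 mol; Br: 61.958 / 79.90 = 0.7754 mol
Ratios (÷ 0.7754): C 4.001, H 1.000, Br 1.000
Ratio ≈ 4:1:1, so the empirical formula is C4HBr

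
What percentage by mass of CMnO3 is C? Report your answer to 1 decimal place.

10.4%

Molar mass = 1(12.01) + 1(54.94) + 3(16.00) = 114.950 g/mol
Mass of C per mole = 1 × 12.01 = 12.010 g
% C = 12.010 / 114.950 × 100 = 10.4%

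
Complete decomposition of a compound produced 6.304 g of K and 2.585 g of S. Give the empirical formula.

K2S

n(K) = 6.304/39.10 = 0.1612, n(S) = 2.585/32.07 = 0.0806
Smallest is S at 0.0806 mol; normalising gives K 2.000, S 1.000
→ K2S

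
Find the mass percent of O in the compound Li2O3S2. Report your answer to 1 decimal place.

38.1%

Molar mass = 2(6.94) + 3(16.00) + 2(32.07) = 126.020 g/mol
Mass of O per mole = 3 × 16.00 = 48.000 g
% O = 48.000 / 126.020 × 100 = 38.1%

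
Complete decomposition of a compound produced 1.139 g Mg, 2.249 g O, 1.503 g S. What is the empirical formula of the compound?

MgO3S

Moles — Mg: 1.139 / 24.31 = 0.04685 mol; O: 2.249 / 16.00 = 0.1406 mol; S: 1.503 / 32.07 = 0.04687 mol
Ratios (÷ 0.04685): Mg 1.000, O 3.000, S 1.000
→ MgO3S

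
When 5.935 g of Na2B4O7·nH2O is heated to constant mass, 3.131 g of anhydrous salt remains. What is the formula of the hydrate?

Mass of water lost = 5.935 − 3.131 = 2.804 g → 2.804 / 18.02 = 0.1556 mol H2O
Molar mass of Na2B4O7 = 201.22 g/mol → mol Na2B4O7 = 3.131 / 201.22 = 0.01556
n = 0.1556 / 0.01556 = 10.00 ≈ 10 → Na2B4O7·10H2O

Na2B4O7·10H2O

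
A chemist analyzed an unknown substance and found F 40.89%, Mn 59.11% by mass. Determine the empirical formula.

F2Mn

Assume 100 g: 40.89 g F, 59.11 g Mn.
Moles — F: 40.89 / 19.00 = 2.152 mol; Mn: 59.11 / 54.94 = 1.076 mol
Ratios (÷ 1.076): F 2.000, Mn 1.000
→ F2Mn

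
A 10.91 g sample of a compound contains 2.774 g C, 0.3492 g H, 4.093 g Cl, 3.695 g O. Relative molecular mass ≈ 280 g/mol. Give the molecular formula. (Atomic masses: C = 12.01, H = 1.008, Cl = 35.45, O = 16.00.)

C6H9Cl3O6

n(C) = 2.774/12.01 = 0.231, n(H) = 0.3492/1.008 = 0.3464, n(Cl) = 4.093/35.45 = 0.1155, n(O) = 3.695/16.00 = 0.2309
Divide by the smallest (0.1155 mol Cl): C 2.000, H 3.000, Cl 1.000, O 2.000
Ratio ≈ 2:3:1:2, so the empirical formula is C2H3ClO2
Empirical-formula mass = 94.49 g/mol
n = 280 / 94.49 = 2.96 ≈ 3
Molecular formula = (C2H3ClO2)×3 = C6H9Cl3O6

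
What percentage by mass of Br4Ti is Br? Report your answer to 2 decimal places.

Molar mass = 4(79.90) + 1(47.87) = 367.470 g/mol
Mass of Br per mole = 4 × 79.90 = 319.600 g
% Br = 319.600 / 367.470 × 100 = 86.97%

86.97%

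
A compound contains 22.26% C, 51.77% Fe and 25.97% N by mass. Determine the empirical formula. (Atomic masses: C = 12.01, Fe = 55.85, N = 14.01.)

C2FeN2

Assume 100 g: 22.26 g C, 51.77 g Fe, 25.97 g N.
n(C) = 22.26/12.01 = 1.853, n(Fe) = 51.77/55.85 = 0.9269, n(N) = 25.97/14.01 = 1.854
Divide by the smallest (0.9269 mol Fe): C 2.000, Fe 1.000, N 2.000
→ C2FeN2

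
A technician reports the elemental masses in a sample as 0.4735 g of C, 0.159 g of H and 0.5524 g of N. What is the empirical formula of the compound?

CH4N

C: 0.4735 g ÷ 12.01 g/mol = 0.03943 mol
H: 0.159 g ÷ 1.008 g/mol = 0.1577 mol
N: 0.5524 g ÷ 14.01 g/mol = 0.03943 mol
Divide by the smallest (0.03943 mol C): C 1.000, H 4.001, N 1.000
Ratio ≈ 1:4:1, so the empirical formula is CH4N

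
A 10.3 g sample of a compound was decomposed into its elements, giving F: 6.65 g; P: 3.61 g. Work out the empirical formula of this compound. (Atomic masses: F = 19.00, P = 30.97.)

F: 6.65 g ÷ 19.00 g/mol = 0.35 mol
P: 3.61 g ÷ 30.97 g/mol = 0.1166 mol
Smallest is P at 0.1166 mol; normalising gives F 3.003, P 1.000
→ F3P

F3P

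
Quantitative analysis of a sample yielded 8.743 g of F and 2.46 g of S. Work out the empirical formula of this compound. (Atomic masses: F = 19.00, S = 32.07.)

F: 8.743 g ÷ 19.00 g/mol = 0.4602 mol
S: 2.46 g ÷ 32.07 g/mol = 0.07671 mol
Smallest is S at 0.07671 mol; normalising gives F 5.999, S 1.000
≈ 6:1 → F6S

F6S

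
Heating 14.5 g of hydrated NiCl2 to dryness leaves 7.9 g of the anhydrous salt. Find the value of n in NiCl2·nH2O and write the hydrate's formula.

Mass of water lost = 14.5 − 7.9 = 6.6 g → 6.6 / 18.02 = 0.3663 mol H2O
Molar mass of NiCl2 = 129.59 g/mol → mol NiCl2 = 7.9 / 129.59 = 0.06096
n = 0.3663 / 0.06096 = 6.01 ≈ 6 → NiCl2·6H2O

NiCl2·6H2O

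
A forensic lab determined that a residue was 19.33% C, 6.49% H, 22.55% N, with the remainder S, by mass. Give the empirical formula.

CH4NS

Assume 100 g: 19.33 g C, 6.49 g H, 22.55 g N, 51.63 g S.
n(C) = 19.33/12.01 = 1.609, n(H) = 6.49/1.008 = 6.438, n(N) = 22.55/14.01 = 1.61, n(S) = 51.63/32.07 = 1.61
Divide by the smallest (1.609 mol C): C 1.000, H 4.000, N 1.000, S 1.000
≈ 1:4:1:1 → CH4NS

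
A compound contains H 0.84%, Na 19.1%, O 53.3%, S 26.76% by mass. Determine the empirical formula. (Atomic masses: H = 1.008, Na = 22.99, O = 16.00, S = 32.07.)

HNaO4S

Assume 100 g: 0.84 g H, 19.1 g Na, 53.3 g O, 26.76 g S.
n(H) = 0.84/1.008 = 0.8333, n(Na) = 19.1/22.99 = 0.8308, n(O) = 53.3/16.00 = 3.331, n(S) = 26.76/32.07 = 0.8344
Ratios (÷ 0.8308): H 1.003, Na 1.000, O 4.010, S 1.004
→ HNaO4S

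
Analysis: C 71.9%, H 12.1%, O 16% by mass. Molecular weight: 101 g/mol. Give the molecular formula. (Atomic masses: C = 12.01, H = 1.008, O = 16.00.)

Assume 100 g: 71.9 g C, 12.1 g H, 16 g O.
C: 71.9 g ÷ 12.01 g/mol = 5.987 mol
H: 12.1 g ÷ 1.008 g/mol = 12 mol
O: 16 g ÷ 16.00 g/mol = 1 mol
Smallest is O at 1 mol; normalising gives C 5.987, H 12.004, O 1.000
≈ 6:12:1 → C6H12O
Empirical-formula mass = 100.16 g/mol
n = 101 / 100.16 = 1.01 ≈ 1
Molecular formula = empirical formula = C6H12O

C6H12O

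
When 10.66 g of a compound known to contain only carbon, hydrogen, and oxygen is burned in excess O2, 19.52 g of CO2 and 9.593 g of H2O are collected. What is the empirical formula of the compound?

mol C = 19.52 / 44.01 = 0.4435; mass C = 0.4435 × 12.01 = 5.327 g
mol H = 2 × (9.593 / 18.02) = 1.065; mass H = 1.065 × 1.008 = 1.073 g
mass O = 10.66 − (6.400) = 4.260 g → mol O = 0.2662
Divide by the smallest (0.2662 mol O): C 1.666, H 3.999, O 1.000
Scaling by 3: C 5.00, H 12.00, O 3.00 → C5H12O3

C5H12O3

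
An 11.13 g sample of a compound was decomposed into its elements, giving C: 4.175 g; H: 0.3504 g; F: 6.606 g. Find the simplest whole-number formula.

Moles — C: 4.175 / 12.01 = 0.3476 mol; H: 0.3504 / 1.008 = 0.3476 mol; F: 6.606 / 19.00 = 0.3477 mol
Smallest is H at 0.3476 mol; normalising gives C 1.000, H 1.000, F 1.000
→ CHF

CHF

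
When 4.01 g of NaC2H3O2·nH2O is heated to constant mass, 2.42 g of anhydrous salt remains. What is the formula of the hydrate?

NaC2H3O2·3H2O

Mass of water lost = 4.01 − 2.42 = 1.59 g → 1.59 / 18.02 = 0.08824 mol H2O
Molar mass of NaC2H3O2 = 82.03 g/mol → mol NaC2H3O2 = 2.42 / 82.03 = 0.0295
n = 0.08824 / 0.0295 = 2.99 ≈ 3 → NaC2H3O2·3H2O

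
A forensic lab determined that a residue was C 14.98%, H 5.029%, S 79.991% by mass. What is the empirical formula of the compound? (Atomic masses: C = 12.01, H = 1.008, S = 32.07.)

CH4S2

Assume 100 g: 14.98 g C, 5.029 g H, 79.991 g S.
Moles — C: 14.98 / 12.01 = 1.247 mol; H: 5.029 / 1.008 = 4.989 mol; S: 79.991 / 32.07 = 2.494 mol
Divide by the smallest (1.247 mol C): C 1.000, H 4.000, S 2.000
≈ 1:4:2 → CH4S2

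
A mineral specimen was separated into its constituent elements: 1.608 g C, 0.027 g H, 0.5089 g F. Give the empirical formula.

C: 1.608 g ÷ 12.01 g/mol = 0.1339 mol
H: 0.027 g ÷ 1.008 g/mol = 0.02679 mol
F: 0.5089 g ÷ 19.00 g/mol = 0.02678 mol
Smallest is F at 0.02678 mol; normalising gives C 4.999, H 1.000, F 1.000
Ratio ≈ 5:1:1, so the empirical formula is C5HF

C5HF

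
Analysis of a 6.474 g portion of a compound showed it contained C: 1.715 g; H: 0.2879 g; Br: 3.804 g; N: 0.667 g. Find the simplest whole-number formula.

n(C) = 1.715/12.01 = 0.1428, n(H) = 0.2879/1.008 = 0.2856, n(Br) = 3.804/79.90 = 0.04761, n(N) = 0.667/14.01 = 0.04761
Ratios (÷ 0.04761): C 2.999, H 5.999, Br 1.000, N 1.000
Ratio ≈ 3:6:1:1, so the empirical formula is C3H6BrN

C3H6BrN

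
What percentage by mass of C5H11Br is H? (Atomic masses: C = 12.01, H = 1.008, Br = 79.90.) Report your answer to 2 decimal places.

7.34%

Molar mass = 5(12.01) + 11(1.008) + 1(79.90) = 151.038 g/mol
Mass of H per mole = 11 × 1.008 = 11.088 g
% H = 11.088 / 151.038 × 100 = 7.34%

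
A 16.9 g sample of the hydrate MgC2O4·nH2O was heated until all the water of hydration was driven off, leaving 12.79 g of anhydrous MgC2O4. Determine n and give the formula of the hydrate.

MgC2O4·2H2O

Mass of water lost = 16.9 − 12.79 = 4.11 g → 4.11 / 18.02 = 0.2281 mol H2O
Molar mass of MgC2O4 = 112.33 g/mol → mol MgC2O4 = 12.79 / 112.33 = 0.1139
n = 0.2281 / 0.1139 = 2.00 ≈ 2 → MgC2O4·2H2O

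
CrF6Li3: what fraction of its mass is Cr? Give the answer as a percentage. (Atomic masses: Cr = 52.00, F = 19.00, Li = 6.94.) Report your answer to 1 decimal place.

27.8%

Molar mass = 1(52.00) + 6(19.00) + 3(6.94) = 186.820 g/mol
Mass of Cr per mole = 1 × 52.00 = 52.000 g
% Cr = 52.000 / 186.820 × 100 = 27.8%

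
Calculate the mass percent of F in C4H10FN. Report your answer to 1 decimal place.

20.8%

Molar mass = 4(12.01) + 10(1.008) + 1(19.00) + 1(14.01) = 91.130 g/mol
Mass of F per mole = 1 × 19.00 = 19.000 g
% F = 19.000 / 91.130 × 100 = 20.8%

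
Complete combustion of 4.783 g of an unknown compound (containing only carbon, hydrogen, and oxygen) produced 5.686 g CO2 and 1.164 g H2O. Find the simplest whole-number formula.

C2H2O3

mol C = 5.686 / 44.01 = 0.1292; mass C = 0.1292 × 12.01 = 1.552 g
mol H = 2 × (1.164 / 18.02) = 0.1292; mass H = 0.1292 × 1.008 = 0.1302 g
mass O = 4.783 − (1.682) = 3.101 g → mol O = 0.1938
Smallest is H at 0.1292 mol; normalising gives C 1.000, H 1.000, O 1.500
Multiply by 2: C 2.00, H 2.00, O 3.00 → C2H2O3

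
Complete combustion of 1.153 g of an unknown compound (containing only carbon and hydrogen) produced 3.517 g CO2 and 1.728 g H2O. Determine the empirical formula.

mol C = 3.517 / 44.01 = 0.07991; mass C = 0.07991 × 12.01 = 0.9598 g
mol H = 2 × (1.728 / 18.02) = 0.1918; mass H = 0.1918 × 1.008 = 0.1933 g
Smallest is C at 0.07991 mol; normalising gives C 1.000, H 2.400
×5: C 5.00, H 12.00 → C5H12

C5H12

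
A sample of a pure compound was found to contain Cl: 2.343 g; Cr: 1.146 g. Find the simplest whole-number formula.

Cl3Cr

n(Cl) = 2.343/35.45 = 0.06609, n(Cr) = 1.146/52.00 = 0.02204
Divide by the smallest (0.02204 mol Cr): Cl 2.999, Cr 1.000
Ratio ≈ 3:1, so the empirical formula is Cl3Cr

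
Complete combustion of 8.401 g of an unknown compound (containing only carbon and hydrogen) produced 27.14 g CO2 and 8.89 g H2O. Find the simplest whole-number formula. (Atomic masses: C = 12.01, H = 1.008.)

mol C = 27.14 / 44.01 = 0.6167; mass C = 0.6167 × 12.01 = 7.406 g
mol H = 2 × (8.89 / 18.02) = 0.9867; mass H = 0.9867 × 1.008 = 0.9946 g
Ratios (÷ 0.6167): C 1.000, H 1.600
Scaling by 5: C 5.00, H 8.00 → C5H8

C5H8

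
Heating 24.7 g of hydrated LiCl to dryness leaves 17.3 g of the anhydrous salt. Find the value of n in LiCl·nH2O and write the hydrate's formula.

Mass of water lost = 24.7 − 17.3 = 7.4 g → 7.4 / 18.02 = 0.4107 mol H2O
Molar mass of LiCl = 42.39 g/mol → mol LiCl = 17.3 / 42.39 = 0.4081
n = 0.4107 / 0.4081 = 1.01 ≈ 1 → LiCl·H2O

LiCl·H2O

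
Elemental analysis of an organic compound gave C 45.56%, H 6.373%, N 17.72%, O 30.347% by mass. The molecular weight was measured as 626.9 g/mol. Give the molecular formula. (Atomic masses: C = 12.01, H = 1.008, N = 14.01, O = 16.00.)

C24H40N8O12

Assume 100 g: 45.56 g C, 6.373 g H, 17.72 g N, 30.347 g O.
n(C) = 45.56/12.01 = 3.794, n(H) = 6.373/1.008 = 6.322, n(N) = 17.72/14.01 = 1.265, n(O) = 30.347/16.00 = 1.897
Smallest is N at 1.265 mol; normalising gives C 2.999, H 4.999, N 1.000, O 1.500
Scaling by 2: C 6.00, H 10.00, N 2.00, O 3.00 → C6H10N2O3
Empirical-formula mass = 158.16 g/mol
n = 626.9 / 158.16 = 3.96 ≈ 4
Molecular formula = (C6H10N2O3)×4 = C24H40N8O12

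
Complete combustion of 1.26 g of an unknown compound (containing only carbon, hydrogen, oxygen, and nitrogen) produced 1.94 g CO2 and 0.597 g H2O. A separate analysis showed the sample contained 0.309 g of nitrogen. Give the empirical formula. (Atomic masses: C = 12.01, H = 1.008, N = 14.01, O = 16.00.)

C2H3NO

mol C = 1.94 / 44.01 = 0.04408; mass C = 0.04408 × 12.01 = 0.5294 g
mol H = 2 × (0.597 / 18.02) = 0.06626; mass H = 0.06626 × 1.008 = 0.06679 g
mol N = 0.309 / 14.01 = 0.02206
mass O = 1.26 − (0.9052) = 0.3548 g → mol O = 0.02217
Divide by the smallest (0.02206 mol N): C 1.999, H 3.004, N 1.000, O 1.005
→ C2H3NO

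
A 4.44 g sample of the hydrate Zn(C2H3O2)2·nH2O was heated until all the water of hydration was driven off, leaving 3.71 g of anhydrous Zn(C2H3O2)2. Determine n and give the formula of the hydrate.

Mass of water lost = 4.44 − 3.71 = 0.73 g → 0.73 / 18.02 = 0.04051 mol H2O
Molar mass of Zn(C2H3O2)2 = 183.47 g/mol → mol Zn(C2H3O2)2 = 3.71 / 183.47 = 0.02022
n = 0.04051 / 0.02022 = 2.00 ≈ 2 → Zn(C2H3O2)2·2H2O

Zn(C2H3O2)2·2H2O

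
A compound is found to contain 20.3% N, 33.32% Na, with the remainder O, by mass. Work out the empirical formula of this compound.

NNaO2

Assume 100 g: 20.3 g N, 33.32 g Na, 46.38 g O.
Moles — N: 20.3 / 14.01 = 1.449 mol; Na: 33.32 / 22.99 = 1.449 mol; O: 46.38 / 16.00 = 2.899 mol
Ratios (÷ 1.449): N 1.000, Na 1.000, O 2.001
→ NNaO2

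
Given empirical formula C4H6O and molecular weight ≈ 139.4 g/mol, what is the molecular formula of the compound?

Empirical-formula mass = 70.09 g/mol
n = 139.4 / 70.09 = 1.99 ≈ 2
Molecular formula = (C4H6O)2 = C8H12O2

C8H12O2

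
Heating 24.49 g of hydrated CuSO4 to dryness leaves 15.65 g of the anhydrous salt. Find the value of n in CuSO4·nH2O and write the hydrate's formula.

Mass of water lost = 24.49 − 15.65 = 8.84 g → 8.84 / 18.02 = 0.4906 mol H2O
Molar mass of CuSO4 = 159.62 g/mol → mol CuSO4 = 15.65 / 159.62 = 0.09805
n = 0.4906 / 0.09805 = 5.00 ≈ 5 → CuSO4·5H2O

CuSO4·5H2O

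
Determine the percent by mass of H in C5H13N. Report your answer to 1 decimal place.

Molar mass = 5(12.01) + 13(1.008) + 1(14.01) = 87.164 g/mol
Mass of H per mole = 13 × 1.008 = 13.104 g
% H = 13.104 / 87.164 × 100 = 15.0%

15.0%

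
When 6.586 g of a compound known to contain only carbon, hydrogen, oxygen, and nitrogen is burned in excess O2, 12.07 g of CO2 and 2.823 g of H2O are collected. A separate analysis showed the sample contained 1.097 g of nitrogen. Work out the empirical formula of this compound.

mol C = 12.07 / 44.01 = 0.2743; mass C = 0.2743 × 12.01 = 3.294 g
mol H = 2 × (2.823 / 18.02) = 0.3133; mass H = 0.3133 × 1.008 = 0.3158 g
mol N = 1.097 / 14.01 = 0.07830
mass O = 6.586 − (4.707) = 1.879 g → mol O = 0.1175
Divide by the smallest (0.0783 mol N): C 3.503, H 4.001, N 1.000, O 1.500
×2: C 7.01, H 8.00, N 2.00, O 3.00 → C7H8N2O3

C7H8N2O3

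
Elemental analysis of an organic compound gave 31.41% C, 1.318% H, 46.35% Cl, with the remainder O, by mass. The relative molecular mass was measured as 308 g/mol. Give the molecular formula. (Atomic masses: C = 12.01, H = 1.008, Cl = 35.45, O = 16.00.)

Assume 100 g: 31.41 g C, 1.318 g H, 46.35 g Cl, 20.922 g O.
Moles — C: 31.41 / 12.01 = 2.615 mol; H: 1.318 / 1.008 = 1.308 mol; Cl: 46.35 / 35.45 = 1.307 mol; O: 20.922 / 16.00 = 1.308 mol
Smallest is Cl at 1.307 mol; normalising gives C 2.000, H 1.000, Cl 1.000, O 1.000
≈ 2:1:1:1 → C2HClO
Empirical-formula mass = 76.48 g/mol
n = 308 / 76.48 = 4.03 ≈ 4
Molecular formula = (C2HClO)×4 = C8H4Cl4O4

C8H4Cl4O4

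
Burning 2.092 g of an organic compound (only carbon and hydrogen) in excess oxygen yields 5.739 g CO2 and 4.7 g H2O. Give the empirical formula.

mol C = 5.739 / 44.01 = 0.1304; mass C = 0.1304 × 12.01 = 1.566 g
mol H = 2 × (4.7 / 18.02) = 0.5216; mass H = 0.5216 × 1.008 = 0.5258 g
Ratios (÷ 0.1304): C 1.000, H 4.000
→ CH4

CH4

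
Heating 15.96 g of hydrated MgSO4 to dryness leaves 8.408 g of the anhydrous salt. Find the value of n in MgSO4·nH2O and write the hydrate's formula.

MgSO4·6H2O

Mass of water lost = 15.96 − 8.408 = 7.552 g → 7.552 / 18.02 = 0.4191 mol H2O
Molar mass of MgSO4 = 120.38 g/mol → mol MgSO4 = 8.408 / 120.38 = 0.06985
n = 0.4191 / 0.06985 = 6.00 ≈ 6 → MgSO4·6H2O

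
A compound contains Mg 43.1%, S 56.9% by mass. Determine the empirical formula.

Assume 100 g: 43.1 g Mg, 56.9 g S.
Mg: 43.1 g ÷ 24.31 g/mol = 1.773 mol
S: 56.9 g ÷ 32.07 g/mol = 1.774 mol
Divide by the smallest (1.773 mol Mg): Mg 1.000, S 1.001
≈ 1:1 → MgS

MgS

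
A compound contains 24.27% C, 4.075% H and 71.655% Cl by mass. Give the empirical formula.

CH2Cl

Assume 100 g: 24.27 g C, 4.075 g H, 71.655 g Cl.
Moles — C: 24.27 / 12.01 = 2.021 mol; H: 4.075 / 1.008 = 4.043 mol; Cl: 71.655 / 35.45 = 2.021 mol
Ratios (÷ 2.021): C 1.000, H 2.001, Cl 1.000
Ratio ≈ 1:2:1, so the empirical formula is CH2Cl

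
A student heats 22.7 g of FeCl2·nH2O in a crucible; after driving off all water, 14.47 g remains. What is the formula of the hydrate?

Mass of water lost = 22.7 − 14.47 = 8.23 g → 8.23 / 18.02 = 0.4567 mol H2O
Molar mass of FeCl2 = 126.75 g/mol → mol FeCl2 = 14.47 / 126.75 = 0.1142
n = 0.4567 / 0.1142 = 4.00 ≈ 4 → FeCl2·4H2O

FeCl2·4H2O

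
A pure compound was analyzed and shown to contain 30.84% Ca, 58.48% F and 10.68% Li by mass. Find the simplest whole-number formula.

Assume 100 g: 30.84 g Ca, 58.48 g F, 10.68 g Li.
Ca: 30.84 g ÷ 40.08 g/mol = 0.7695 mol
F: 58.48 g ÷ 19.00 g/mol = 3.078 mol
Li: 10.68 g ÷ 6.94 g/mol = 1.539 mol
Ratios (÷ 0.7695): Ca 1.000, F 4.000, Li 2.000
Ratio ≈ 1:4:2, so the empirical formula is CaF4Li2

CaF4Li2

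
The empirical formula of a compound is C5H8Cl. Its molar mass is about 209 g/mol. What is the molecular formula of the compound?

C10H16Cl2

Empirical-formula mass = 103.56 g/mol
n = 209 / 103.56 = 2.02 ≈ 2
Molecular formula = (C5H8Cl)2 = C10H16Cl2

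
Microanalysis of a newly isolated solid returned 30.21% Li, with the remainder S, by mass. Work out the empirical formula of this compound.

Li2S

Assume 100 g: 30.21 g Li, 69.79 g S.
Li: 30.21 g ÷ 6.94 g/mol = 4.353 mol
S: 69.79 g ÷ 32.07 g/mol = 2.176 mol
Divide by the smallest (2.176 mol S): Li 2.000, S 1.000
Ratio ≈ 2:1, so the empirical formula is Li2S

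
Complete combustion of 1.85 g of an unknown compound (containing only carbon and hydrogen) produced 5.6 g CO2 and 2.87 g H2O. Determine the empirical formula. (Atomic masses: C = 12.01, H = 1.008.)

C2H5

mol C = 5.6 / 44.01 = 0.1272; mass C = 0.1272 × 12.01 = 1.528 g
mol H = 2 × (2.87 / 18.02) = 0.3185; mass H = 0.3185 × 1.008 = 0.3211 g
Divide by the smallest (0.1272 mol C): C 1.000, H 2.503
Multiply by 2: C 2.00, H 5.01 → C2H5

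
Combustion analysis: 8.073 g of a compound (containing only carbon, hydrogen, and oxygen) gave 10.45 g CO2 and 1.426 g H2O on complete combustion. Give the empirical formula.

mol C = 10.45 / 44.01 = 0.2374; mass C = 0.2374 × 12.01 = 2.852 g
mol H = 2 × (1.426 / 18.02) = 0.1583; mass H = 0.1583 × 1.008 = 0.1595 g
mass O = 8.073 − (3.011) = 5.062 g → mol O = 0.3164
Ratios (÷ 0.1583): C 1.500, H 1.000, O 1.999
Scaling by 2: C 3.00, H 2.00, O 4.00 → C3H2O4

C3H2O4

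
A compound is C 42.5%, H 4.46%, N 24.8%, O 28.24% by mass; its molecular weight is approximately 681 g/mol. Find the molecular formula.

Assume 100 g: 42.5 g C, 4.46 g H, 24.8 g N, 28.24 g O.
n(C) = 42.5/12.01 = 3.539, n(H) = 4.46/1.008 = 4.425, n(N) = 24.8/14.01 = 1.77, n(O) = 28.24/16.00 = 1.765
Ratios (÷ 1.765): C 2.005, H 2.507, N 1.003, O 1.000
Scaling by 2: C 4.01, H 5.01, N 2.01, O 2.00 → C4H5N2O2
Empirical-formula mass = 113.10 g/mol
n = 681 / 113.10 = 6.02 ≈ 6
Molecular formula = (C4H5N2O2)×6 = C24H30N12O12

C24H30N12O12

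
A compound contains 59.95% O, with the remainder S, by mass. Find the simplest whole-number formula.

O3S

Assume 100 g: 59.95 g O, 40.05 g S.
O: 59.95 g ÷ 16.00 g/mol = 3.747 mol
S: 40.05 g ÷ 32.07 g/mol = 1.249 mol
Smallest is S at 1.249 mol; normalising gives O 3.000, S 1.000
≈ 3:1 → O3S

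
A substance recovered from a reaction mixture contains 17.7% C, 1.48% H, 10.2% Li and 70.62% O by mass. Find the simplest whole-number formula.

CHLiO3

Assume 100 g: 17.7 g C, 1.48 g H, 10.2 g Li, 70.62 g O.
C: 17.7 g ÷ 12.01 g/mol = 1.474 mol
H: 1.48 g ÷ 1.008 g/mol = 1.468 mol
Li: 10.2 g ÷ 6.94 g/mol = 1.47 mol
O: 70.62 g ÷ 16.00 g/mol = 4.414 mol
Divide by the smallest (1.468 mol H): C 1.004, H 1.000, Li 1.001, O 3.006
Ratio ≈ 1:1:1:3, so the empirical formula is CHLiO3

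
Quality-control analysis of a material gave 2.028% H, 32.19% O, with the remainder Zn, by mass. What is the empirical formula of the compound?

H2O2Zn

Assume 100 g: 2.028 g H, 32.19 g O, 65.782 g Zn.
H: 2.028 g ÷ 1.008 g/mol = 2.012 mol
O: 32.19 g ÷ 16.00 g/mol = 2.012 mol
Zn: 65.782 g ÷ 65.38 g/mol = 1.006 mol
Ratios (÷ 1.006): H 2.000, O 2.000, Zn 1.000
→ H2O2Zn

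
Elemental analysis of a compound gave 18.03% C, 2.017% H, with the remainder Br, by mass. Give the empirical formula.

Assume 100 g: 18.03 g C, 2.017 g H, 79.953 g Br.
Moles — C: 18.03 / 12.01 = 1.501 mol; H: 2.017 / 1.008 = 2.001 mol; Br: 79.953 / 79.90 = 1.001 mol
Smallest is Br at 1.001 mol; normalising gives C 1.500, H 2.000, Br 1.000
Scaling by 2: C 3.00, H 4.00, Br 2.00 → C3H4Br2

C3H4Br2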